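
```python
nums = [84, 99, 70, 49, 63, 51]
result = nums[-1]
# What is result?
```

nums has length 6. Negative index -1 maps to positive index 6 + (-1) = 5. nums[5] = 51.

51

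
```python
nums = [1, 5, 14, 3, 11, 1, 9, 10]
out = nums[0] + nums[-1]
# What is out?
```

nums has length 8. nums[0] = 1.
nums has length 8. Negative index -1 maps to positive index 8 + (-1) = 7. nums[7] = 10.
Sum: 1 + 10 = 11.

11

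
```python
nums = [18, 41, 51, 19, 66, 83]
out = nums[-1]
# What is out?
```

nums has length 6. Negative index -1 maps to positive index 6 + (-1) = 5. nums[5] = 83.

83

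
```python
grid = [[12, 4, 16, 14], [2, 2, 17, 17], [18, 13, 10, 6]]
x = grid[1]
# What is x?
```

grid has 3 rows. Row 1 is [2, 2, 17, 17].

[2, 2, 17, 17]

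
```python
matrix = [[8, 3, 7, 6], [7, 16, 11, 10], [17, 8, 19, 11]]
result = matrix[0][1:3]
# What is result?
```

matrix[0] = [8, 3, 7, 6]. matrix[0] has length 4. The slice matrix[0][1:3] selects indices [1, 2] (1->3, 2->7), giving [3, 7].

[3, 7]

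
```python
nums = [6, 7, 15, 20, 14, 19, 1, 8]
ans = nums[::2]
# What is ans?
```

nums has length 8. The slice nums[::2] selects indices [0, 2, 4, 6] (0->6, 2->15, 4->14, 6->1), giving [6, 15, 14, 1].

[6, 15, 14, 1]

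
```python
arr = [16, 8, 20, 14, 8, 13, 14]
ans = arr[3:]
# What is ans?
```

arr has length 7. The slice arr[3:] selects indices [3, 4, 5, 6] (3->14, 4->8, 5->13, 6->14), giving [14, 8, 13, 14].

[14, 8, 13, 14]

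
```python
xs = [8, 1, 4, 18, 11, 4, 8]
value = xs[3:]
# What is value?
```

xs has length 7. The slice xs[3:] selects indices [3, 4, 5, 6] (3->18, 4->11, 5->4, 6->8), giving [18, 11, 4, 8].

[18, 11, 4, 8]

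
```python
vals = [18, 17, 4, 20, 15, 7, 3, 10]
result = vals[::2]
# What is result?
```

vals has length 8. The slice vals[::2] selects indices [0, 2, 4, 6] (0->18, 2->4, 4->15, 6->3), giving [18, 4, 15, 3].

[18, 4, 15, 3]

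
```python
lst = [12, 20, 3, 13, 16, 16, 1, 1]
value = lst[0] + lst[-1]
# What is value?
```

lst has length 8. lst[0] = 12.
lst has length 8. Negative index -1 maps to positive index 8 + (-1) = 7. lst[7] = 1.
Sum: 12 + 1 = 13.

13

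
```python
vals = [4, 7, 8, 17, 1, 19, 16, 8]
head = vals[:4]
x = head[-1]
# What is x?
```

vals has length 8. The slice vals[:4] selects indices [0, 1, 2, 3] (0->4, 1->7, 2->8, 3->17), giving [4, 7, 8, 17]. So head = [4, 7, 8, 17]. Then head[-1] = 17.

17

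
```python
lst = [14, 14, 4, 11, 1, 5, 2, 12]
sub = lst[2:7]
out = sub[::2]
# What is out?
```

lst has length 8. The slice lst[2:7] selects indices [2, 3, 4, 5, 6] (2->4, 3->11, 4->1, 5->5, 6->2), giving [4, 11, 1, 5, 2]. So sub = [4, 11, 1, 5, 2]. sub has length 5. The slice sub[::2] selects indices [0, 2, 4] (0->4, 2->1, 4->2), giving [4, 1, 2].

[4, 1, 2]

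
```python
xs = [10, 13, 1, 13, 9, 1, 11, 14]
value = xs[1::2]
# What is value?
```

xs has length 8. The slice xs[1::2] selects indices [1, 3, 5, 7] (1->13, 3->13, 5->1, 7->14), giving [13, 13, 1, 14].

[13, 13, 1, 14]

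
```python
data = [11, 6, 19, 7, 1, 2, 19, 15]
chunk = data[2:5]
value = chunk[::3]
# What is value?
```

data has length 8. The slice data[2:5] selects indices [2, 3, 4] (2->19, 3->7, 4->1), giving [19, 7, 1]. So chunk = [19, 7, 1]. chunk has length 3. The slice chunk[::3] selects indices [0] (0->19), giving [19].

[19]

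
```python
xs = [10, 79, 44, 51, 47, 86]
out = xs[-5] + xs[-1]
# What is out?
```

xs has length 6. Negative index -5 maps to positive index 6 + (-5) = 1. xs[1] = 79.
xs has length 6. Negative index -1 maps to positive index 6 + (-1) = 5. xs[5] = 86.
Sum: 79 + 86 = 165.

165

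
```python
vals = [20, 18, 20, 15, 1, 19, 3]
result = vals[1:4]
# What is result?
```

vals has length 7. The slice vals[1:4] selects indices [1, 2, 3] (1->18, 2->20, 3->15), giving [18, 20, 15].

[18, 20, 15]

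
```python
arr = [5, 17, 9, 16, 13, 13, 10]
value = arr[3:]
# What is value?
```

arr has length 7. The slice arr[3:] selects indices [3, 4, 5, 6] (3->16, 4->13, 5->13, 6->10), giving [16, 13, 13, 10].

[16, 13, 13, 10]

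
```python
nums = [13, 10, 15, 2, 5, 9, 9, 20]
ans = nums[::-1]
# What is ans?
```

nums has length 8. The slice nums[::-1] selects indices [7, 6, 5, 4, 3, 2, 1, 0] (7->20, 6->9, 5->9, 4->5, 3->2, 2->15, 1->10, 0->13), giving [20, 9, 9, 5, 2, 15, 10, 13].

[20, 9, 9, 5, 2, 15, 10, 13]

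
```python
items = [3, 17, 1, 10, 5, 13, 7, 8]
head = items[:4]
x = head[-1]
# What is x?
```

items has length 8. The slice items[:4] selects indices [0, 1, 2, 3] (0->3, 1->17, 2->1, 3->10), giving [3, 17, 1, 10]. So head = [3, 17, 1, 10]. Then head[-1] = 10.

10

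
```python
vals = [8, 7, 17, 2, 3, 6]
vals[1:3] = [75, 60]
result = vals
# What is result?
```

vals starts as [8, 7, 17, 2, 3, 6] (length 6). The slice vals[1:3] covers indices [1, 2] with values [7, 17]. Replacing that slice with [75, 60] (same length) produces [8, 75, 60, 2, 3, 6].

[8, 75, 60, 2, 3, 6]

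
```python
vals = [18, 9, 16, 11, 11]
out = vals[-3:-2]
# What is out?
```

vals has length 5. The slice vals[-3:-2] selects indices [2] (2->16), giving [16].

[16]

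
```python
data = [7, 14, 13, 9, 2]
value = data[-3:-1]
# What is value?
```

data has length 5. The slice data[-3:-1] selects indices [2, 3] (2->13, 3->9), giving [13, 9].

[13, 9]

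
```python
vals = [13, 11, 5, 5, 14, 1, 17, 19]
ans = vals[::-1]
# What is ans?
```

vals has length 8. The slice vals[::-1] selects indices [7, 6, 5, 4, 3, 2, 1, 0] (7->19, 6->17, 5->1, 4->14, 3->5, 2->5, 1->11, 0->13), giving [19, 17, 1, 14, 5, 5, 11, 13].

[19, 17, 1, 14, 5, 5, 11, 13]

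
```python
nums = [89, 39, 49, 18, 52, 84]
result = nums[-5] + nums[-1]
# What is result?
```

nums has length 6. Negative index -5 maps to positive index 6 + (-5) = 1. nums[1] = 39.
nums has length 6. Negative index -1 maps to positive index 6 + (-1) = 5. nums[5] = 84.
Sum: 39 + 84 = 123.

123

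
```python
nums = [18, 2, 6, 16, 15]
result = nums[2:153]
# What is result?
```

nums has length 5. The slice nums[2:153] selects indices [2, 3, 4] (2->6, 3->16, 4->15), giving [6, 16, 15].

[6, 16, 15]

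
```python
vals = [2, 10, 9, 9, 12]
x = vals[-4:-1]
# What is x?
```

vals has length 5. The slice vals[-4:-1] selects indices [1, 2, 3] (1->10, 2->9, 3->9), giving [10, 9, 9].

[10, 9, 9]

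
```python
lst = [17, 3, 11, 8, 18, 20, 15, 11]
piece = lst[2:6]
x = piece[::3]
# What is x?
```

lst has length 8. The slice lst[2:6] selects indices [2, 3, 4, 5] (2->11, 3->8, 4->18, 5->20), giving [11, 8, 18, 20]. So piece = [11, 8, 18, 20]. piece has length 4. The slice piece[::3] selects indices [0, 3] (0->11, 3->20), giving [11, 20].

[11, 20]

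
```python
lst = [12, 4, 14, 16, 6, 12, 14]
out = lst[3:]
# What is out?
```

lst has length 7. The slice lst[3:] selects indices [3, 4, 5, 6] (3->16, 4->6, 5->12, 6->14), giving [16, 6, 12, 14].

[16, 6, 12, 14]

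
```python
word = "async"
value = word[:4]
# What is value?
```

word has length 5. The slice word[:4] selects indices [0, 1, 2, 3] (0->'a', 1->'s', 2->'y', 3->'n'), giving 'asyn'.

'asyn'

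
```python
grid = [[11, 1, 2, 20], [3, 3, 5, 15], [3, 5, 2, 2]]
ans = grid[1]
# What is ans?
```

grid has 3 rows. Row 1 is [3, 3, 5, 15].

[3, 3, 5, 15]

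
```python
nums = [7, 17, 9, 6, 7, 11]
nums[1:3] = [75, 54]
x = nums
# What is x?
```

nums starts as [7, 17, 9, 6, 7, 11] (length 6). The slice nums[1:3] covers indices [1, 2] with values [17, 9]. Replacing that slice with [75, 54] (same length) produces [7, 75, 54, 6, 7, 11].

[7, 75, 54, 6, 7, 11]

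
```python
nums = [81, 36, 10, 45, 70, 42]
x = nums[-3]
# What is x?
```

nums has length 6. Negative index -3 maps to positive index 6 + (-3) = 3. nums[3] = 45.

45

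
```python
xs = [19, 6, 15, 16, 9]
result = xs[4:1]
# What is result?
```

xs has length 5. The slice xs[4:1] resolves to an empty index range, so the result is [].

[]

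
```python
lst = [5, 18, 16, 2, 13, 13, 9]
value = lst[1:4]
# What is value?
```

lst has length 7. The slice lst[1:4] selects indices [1, 2, 3] (1->18, 2->16, 3->2), giving [18, 16, 2].

[18, 16, 2]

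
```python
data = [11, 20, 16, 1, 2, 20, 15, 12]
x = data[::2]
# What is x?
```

data has length 8. The slice data[::2] selects indices [0, 2, 4, 6] (0->11, 2->16, 4->2, 6->15), giving [11, 16, 2, 15].

[11, 16, 2, 15]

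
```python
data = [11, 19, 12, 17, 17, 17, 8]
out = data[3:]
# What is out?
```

data has length 7. The slice data[3:] selects indices [3, 4, 5, 6] (3->17, 4->17, 5->17, 6->8), giving [17, 17, 17, 8].

[17, 17, 17, 8]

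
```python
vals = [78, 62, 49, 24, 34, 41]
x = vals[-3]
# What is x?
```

vals has length 6. Negative index -3 maps to positive index 6 + (-3) = 3. vals[3] = 24.

24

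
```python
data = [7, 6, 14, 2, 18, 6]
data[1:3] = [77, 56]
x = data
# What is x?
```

data starts as [7, 6, 14, 2, 18, 6] (length 6). The slice data[1:3] covers indices [1, 2] with values [6, 14]. Replacing that slice with [77, 56] (same length) produces [7, 77, 56, 2, 18, 6].

[7, 77, 56, 2, 18, 6]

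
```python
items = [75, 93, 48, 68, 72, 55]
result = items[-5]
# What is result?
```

items has length 6. Negative index -5 maps to positive index 6 + (-5) = 1. items[1] = 93.

93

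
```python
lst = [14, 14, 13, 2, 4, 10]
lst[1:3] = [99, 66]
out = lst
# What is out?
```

lst starts as [14, 14, 13, 2, 4, 10] (length 6). The slice lst[1:3] covers indices [1, 2] with values [14, 13]. Replacing that slice with [99, 66] (same length) produces [14, 99, 66, 2, 4, 10].

[14, 99, 66, 2, 4, 10]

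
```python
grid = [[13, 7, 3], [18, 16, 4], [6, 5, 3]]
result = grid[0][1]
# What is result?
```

grid[0] = [13, 7, 3]. Taking column 1 of that row yields 7.

7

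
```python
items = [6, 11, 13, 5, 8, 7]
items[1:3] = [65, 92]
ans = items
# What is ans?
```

items starts as [6, 11, 13, 5, 8, 7] (length 6). The slice items[1:3] covers indices [1, 2] with values [11, 13]. Replacing that slice with [65, 92] (same length) produces [6, 65, 92, 5, 8, 7].

[6, 65, 92, 5, 8, 7]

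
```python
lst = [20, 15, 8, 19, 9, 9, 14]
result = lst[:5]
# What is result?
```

lst has length 7. The slice lst[:5] selects indices [0, 1, 2, 3, 4] (0->20, 1->15, 2->8, 3->19, 4->9), giving [20, 15, 8, 19, 9].

[20, 15, 8, 19, 9]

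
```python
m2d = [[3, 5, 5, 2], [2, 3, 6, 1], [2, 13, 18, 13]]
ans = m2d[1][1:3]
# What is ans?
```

m2d[1] = [2, 3, 6, 1]. m2d[1] has length 4. The slice m2d[1][1:3] selects indices [1, 2] (1->3, 2->6), giving [3, 6].

[3, 6]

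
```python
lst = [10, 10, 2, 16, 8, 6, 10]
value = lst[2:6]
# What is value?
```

lst has length 7. The slice lst[2:6] selects indices [2, 3, 4, 5] (2->2, 3->16, 4->8, 5->6), giving [2, 16, 8, 6].

[2, 16, 8, 6]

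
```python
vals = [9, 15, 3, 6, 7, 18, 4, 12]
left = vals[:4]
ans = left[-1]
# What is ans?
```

vals has length 8. The slice vals[:4] selects indices [0, 1, 2, 3] (0->9, 1->15, 2->3, 3->6), giving [9, 15, 3, 6]. So left = [9, 15, 3, 6]. Then left[-1] = 6.

6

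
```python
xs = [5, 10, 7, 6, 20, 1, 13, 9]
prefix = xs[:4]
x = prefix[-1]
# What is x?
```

xs has length 8. The slice xs[:4] selects indices [0, 1, 2, 3] (0->5, 1->10, 2->7, 3->6), giving [5, 10, 7, 6]. So prefix = [5, 10, 7, 6]. Then prefix[-1] = 6.

6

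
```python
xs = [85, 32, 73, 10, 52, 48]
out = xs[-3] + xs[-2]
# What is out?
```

xs has length 6. Negative index -3 maps to positive index 6 + (-3) = 3. xs[3] = 10.
xs has length 6. Negative index -2 maps to positive index 6 + (-2) = 4. xs[4] = 52.
Sum: 10 + 52 = 62.

62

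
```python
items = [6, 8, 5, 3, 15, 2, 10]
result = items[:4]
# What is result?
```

items has length 7. The slice items[:4] selects indices [0, 1, 2, 3] (0->6, 1->8, 2->5, 3->3), giving [6, 8, 5, 3].

[6, 8, 5, 3]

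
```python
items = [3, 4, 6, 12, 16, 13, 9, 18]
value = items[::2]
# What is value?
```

items has length 8. The slice items[::2] selects indices [0, 2, 4, 6] (0->3, 2->6, 4->16, 6->9), giving [3, 6, 16, 9].

[3, 6, 16, 9]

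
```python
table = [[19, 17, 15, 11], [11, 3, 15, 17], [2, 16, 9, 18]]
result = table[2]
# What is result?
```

table has 3 rows. Row 2 is [2, 16, 9, 18].

[2, 16, 9, 18]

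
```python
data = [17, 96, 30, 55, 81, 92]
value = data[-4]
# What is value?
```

data has length 6. Negative index -4 maps to positive index 6 + (-4) = 2. data[2] = 30.

30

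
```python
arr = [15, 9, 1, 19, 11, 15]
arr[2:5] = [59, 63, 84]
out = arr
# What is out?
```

arr starts as [15, 9, 1, 19, 11, 15] (length 6). The slice arr[2:5] covers indices [2, 3, 4] with values [1, 19, 11]. Replacing that slice with [59, 63, 84] (same length) produces [15, 9, 59, 63, 84, 15].

[15, 9, 59, 63, 84, 15]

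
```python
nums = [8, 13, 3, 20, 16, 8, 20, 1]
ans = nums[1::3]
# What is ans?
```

nums has length 8. The slice nums[1::3] selects indices [1, 4, 7] (1->13, 4->16, 7->1), giving [13, 16, 1].

[13, 16, 1]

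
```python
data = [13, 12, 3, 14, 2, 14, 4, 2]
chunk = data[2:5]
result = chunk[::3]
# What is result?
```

data has length 8. The slice data[2:5] selects indices [2, 3, 4] (2->3, 3->14, 4->2), giving [3, 14, 2]. So chunk = [3, 14, 2]. chunk has length 3. The slice chunk[::3] selects indices [0] (0->3), giving [3].

[3]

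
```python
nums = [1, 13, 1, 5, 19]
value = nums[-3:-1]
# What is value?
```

nums has length 5. The slice nums[-3:-1] selects indices [2, 3] (2->1, 3->5), giving [1, 5].

[1, 5]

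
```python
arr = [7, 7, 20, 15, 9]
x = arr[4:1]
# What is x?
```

arr has length 5. The slice arr[4:1] resolves to an empty index range, so the result is [].

[]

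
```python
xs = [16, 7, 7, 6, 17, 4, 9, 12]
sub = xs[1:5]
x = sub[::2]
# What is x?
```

xs has length 8. The slice xs[1:5] selects indices [1, 2, 3, 4] (1->7, 2->7, 3->6, 4->17), giving [7, 7, 6, 17]. So sub = [7, 7, 6, 17]. sub has length 4. The slice sub[::2] selects indices [0, 2] (0->7, 2->6), giving [7, 6].

[7, 6]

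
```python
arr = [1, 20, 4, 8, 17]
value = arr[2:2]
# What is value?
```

arr has length 5. The slice arr[2:2] resolves to an empty index range, so the result is [].

[]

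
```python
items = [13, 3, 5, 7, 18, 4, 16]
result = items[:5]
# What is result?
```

items has length 7. The slice items[:5] selects indices [0, 1, 2, 3, 4] (0->13, 1->3, 2->5, 3->7, 4->18), giving [13, 3, 5, 7, 18].

[13, 3, 5, 7, 18]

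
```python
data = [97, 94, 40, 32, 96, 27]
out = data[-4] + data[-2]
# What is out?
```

data has length 6. Negative index -4 maps to positive index 6 + (-4) = 2. data[2] = 40.
data has length 6. Negative index -2 maps to positive index 6 + (-2) = 4. data[4] = 96.
Sum: 40 + 96 = 136.

136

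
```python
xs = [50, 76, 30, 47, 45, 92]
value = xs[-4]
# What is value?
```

xs has length 6. Negative index -4 maps to positive index 6 + (-4) = 2. xs[2] = 30.

30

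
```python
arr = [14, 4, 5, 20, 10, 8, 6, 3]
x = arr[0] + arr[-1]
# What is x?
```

arr has length 8. arr[0] = 14.
arr has length 8. Negative index -1 maps to positive index 8 + (-1) = 7. arr[7] = 3.
Sum: 14 + 3 = 17.

17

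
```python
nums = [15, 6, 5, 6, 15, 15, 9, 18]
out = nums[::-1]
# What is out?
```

nums has length 8. The slice nums[::-1] selects indices [7, 6, 5, 4, 3, 2, 1, 0] (7->18, 6->9, 5->15, 4->15, 3->6, 2->5, 1->6, 0->15), giving [18, 9, 15, 15, 6, 5, 6, 15].

[18, 9, 15, 15, 6, 5, 6, 15]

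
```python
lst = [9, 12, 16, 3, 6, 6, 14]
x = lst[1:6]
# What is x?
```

lst has length 7. The slice lst[1:6] selects indices [1, 2, 3, 4, 5] (1->12, 2->16, 3->3, 4->6, 5->6), giving [12, 16, 3, 6, 6].

[12, 16, 3, 6, 6]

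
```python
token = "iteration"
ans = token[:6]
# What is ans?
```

token has length 9. The slice token[:6] selects indices [0, 1, 2, 3, 4, 5] (0->'i', 1->'t', 2->'e', 3->'r', 4->'a', 5->'t'), giving 'iterat'.

'iterat'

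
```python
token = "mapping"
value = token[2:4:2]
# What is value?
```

token has length 7. The slice token[2:4:2] selects indices [2] (2->'p'), giving 'p'.

'p'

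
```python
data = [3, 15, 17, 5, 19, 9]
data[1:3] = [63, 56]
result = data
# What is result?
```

data starts as [3, 15, 17, 5, 19, 9] (length 6). The slice data[1:3] covers indices [1, 2] with values [15, 17]. Replacing that slice with [63, 56] (same length) produces [3, 63, 56, 5, 19, 9].

[3, 63, 56, 5, 19, 9]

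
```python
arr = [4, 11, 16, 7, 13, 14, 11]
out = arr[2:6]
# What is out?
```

arr has length 7. The slice arr[2:6] selects indices [2, 3, 4, 5] (2->16, 3->7, 4->13, 5->14), giving [16, 7, 13, 14].

[16, 7, 13, 14]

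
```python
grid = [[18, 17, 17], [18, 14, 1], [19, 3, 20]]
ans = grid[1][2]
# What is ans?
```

grid[1] = [18, 14, 1]. Taking column 2 of that row yields 1.

1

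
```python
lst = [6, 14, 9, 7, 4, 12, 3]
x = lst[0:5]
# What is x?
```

lst has length 7. The slice lst[0:5] selects indices [0, 1, 2, 3, 4] (0->6, 1->14, 2->9, 3->7, 4->4), giving [6, 14, 9, 7, 4].

[6, 14, 9, 7, 4]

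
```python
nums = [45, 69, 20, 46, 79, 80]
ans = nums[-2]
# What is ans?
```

nums has length 6. Negative index -2 maps to positive index 6 + (-2) = 4. nums[4] = 79.

79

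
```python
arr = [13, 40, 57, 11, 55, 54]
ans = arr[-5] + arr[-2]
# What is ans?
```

arr has length 6. Negative index -5 maps to positive index 6 + (-5) = 1. arr[1] = 40.
arr has length 6. Negative index -2 maps to positive index 6 + (-2) = 4. arr[4] = 55.
Sum: 40 + 55 = 95.

95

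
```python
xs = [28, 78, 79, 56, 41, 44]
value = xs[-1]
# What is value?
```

xs has length 6. Negative index -1 maps to positive index 6 + (-1) = 5. xs[5] = 44.

44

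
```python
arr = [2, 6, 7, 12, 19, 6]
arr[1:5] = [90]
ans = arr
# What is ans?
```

arr starts as [2, 6, 7, 12, 19, 6] (length 6). The slice arr[1:5] covers indices [1, 2, 3, 4] with values [6, 7, 12, 19]. Replacing that slice with [90] (different length) produces [2, 90, 6].

[2, 90, 6]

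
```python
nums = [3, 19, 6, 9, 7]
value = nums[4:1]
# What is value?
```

nums has length 5. The slice nums[4:1] resolves to an empty index range, so the result is [].

[]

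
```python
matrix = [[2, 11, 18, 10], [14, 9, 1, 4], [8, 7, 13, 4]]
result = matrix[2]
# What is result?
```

matrix has 3 rows. Row 2 is [8, 7, 13, 4].

[8, 7, 13, 4]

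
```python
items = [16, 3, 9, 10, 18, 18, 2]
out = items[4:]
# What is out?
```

items has length 7. The slice items[4:] selects indices [4, 5, 6] (4->18, 5->18, 6->2), giving [18, 18, 2].

[18, 18, 2]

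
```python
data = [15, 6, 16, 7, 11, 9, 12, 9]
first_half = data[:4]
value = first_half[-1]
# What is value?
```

data has length 8. The slice data[:4] selects indices [0, 1, 2, 3] (0->15, 1->6, 2->16, 3->7), giving [15, 6, 16, 7]. So first_half = [15, 6, 16, 7]. Then first_half[-1] = 7.

7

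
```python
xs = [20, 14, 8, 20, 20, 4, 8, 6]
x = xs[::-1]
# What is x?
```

xs has length 8. The slice xs[::-1] selects indices [7, 6, 5, 4, 3, 2, 1, 0] (7->6, 6->8, 5->4, 4->20, 3->20, 2->8, 1->14, 0->20), giving [6, 8, 4, 20, 20, 8, 14, 20].

[6, 8, 4, 20, 20, 8, 14, 20]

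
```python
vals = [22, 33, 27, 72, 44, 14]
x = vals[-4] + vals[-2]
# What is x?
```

vals has length 6. Negative index -4 maps to positive index 6 + (-4) = 2. vals[2] = 27.
vals has length 6. Negative index -2 maps to positive index 6 + (-2) = 4. vals[4] = 44.
Sum: 27 + 44 = 71.

71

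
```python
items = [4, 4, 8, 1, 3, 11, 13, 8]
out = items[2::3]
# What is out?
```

items has length 8. The slice items[2::3] selects indices [2, 5] (2->8, 5->11), giving [8, 11].

[8, 11]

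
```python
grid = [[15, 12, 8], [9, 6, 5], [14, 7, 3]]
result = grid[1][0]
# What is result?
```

grid[1] = [9, 6, 5]. Taking column 0 of that row yields 9.

9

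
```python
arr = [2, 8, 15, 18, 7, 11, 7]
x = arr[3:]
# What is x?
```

arr has length 7. The slice arr[3:] selects indices [3, 4, 5, 6] (3->18, 4->7, 5->11, 6->7), giving [18, 7, 11, 7].

[18, 7, 11, 7]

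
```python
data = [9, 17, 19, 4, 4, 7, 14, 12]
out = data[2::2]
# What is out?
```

data has length 8. The slice data[2::2] selects indices [2, 4, 6] (2->19, 4->4, 6->14), giving [19, 4, 14].

[19, 4, 14]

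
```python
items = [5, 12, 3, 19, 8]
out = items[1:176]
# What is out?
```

items has length 5. The slice items[1:176] selects indices [1, 2, 3, 4] (1->12, 2->3, 3->19, 4->8), giving [12, 3, 19, 8].

[12, 3, 19, 8]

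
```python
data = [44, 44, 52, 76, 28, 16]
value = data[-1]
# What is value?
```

data has length 6. Negative index -1 maps to positive index 6 + (-1) = 5. data[5] = 16.

16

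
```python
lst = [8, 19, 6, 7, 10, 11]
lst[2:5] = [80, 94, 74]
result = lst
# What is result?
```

lst starts as [8, 19, 6, 7, 10, 11] (length 6). The slice lst[2:5] covers indices [2, 3, 4] with values [6, 7, 10]. Replacing that slice with [80, 94, 74] (same length) produces [8, 19, 80, 94, 74, 11].

[8, 19, 80, 94, 74, 11]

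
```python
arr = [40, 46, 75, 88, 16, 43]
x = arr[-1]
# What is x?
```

arr has length 6. Negative index -1 maps to positive index 6 + (-1) = 5. arr[5] = 43.

43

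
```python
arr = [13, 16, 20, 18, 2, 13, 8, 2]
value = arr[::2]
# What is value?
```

arr has length 8. The slice arr[::2] selects indices [0, 2, 4, 6] (0->13, 2->20, 4->2, 6->8), giving [13, 20, 2, 8].

[13, 20, 2, 8]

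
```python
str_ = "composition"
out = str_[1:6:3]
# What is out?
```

str_ has length 11. The slice str_[1:6:3] selects indices [1, 4] (1->'o', 4->'o'), giving 'oo'.

'oo'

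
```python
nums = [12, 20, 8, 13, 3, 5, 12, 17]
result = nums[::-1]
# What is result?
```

nums has length 8. The slice nums[::-1] selects indices [7, 6, 5, 4, 3, 2, 1, 0] (7->17, 6->12, 5->5, 4->3, 3->13, 2->8, 1->20, 0->12), giving [17, 12, 5, 3, 13, 8, 20, 12].

[17, 12, 5, 3, 13, 8, 20, 12]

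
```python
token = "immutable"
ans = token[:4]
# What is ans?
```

token has length 9. The slice token[:4] selects indices [0, 1, 2, 3] (0->'i', 1->'m', 2->'m', 3->'u'), giving 'immu'.

'immu'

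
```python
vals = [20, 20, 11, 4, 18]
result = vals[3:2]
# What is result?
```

vals has length 5. The slice vals[3:2] resolves to an empty index range, so the result is [].

[]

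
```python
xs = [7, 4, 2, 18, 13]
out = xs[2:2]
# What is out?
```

xs has length 5. The slice xs[2:2] resolves to an empty index range, so the result is [].

[]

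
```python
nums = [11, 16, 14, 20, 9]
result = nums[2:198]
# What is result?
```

nums has length 5. The slice nums[2:198] selects indices [2, 3, 4] (2->14, 3->20, 4->9), giving [14, 20, 9].

[14, 20, 9]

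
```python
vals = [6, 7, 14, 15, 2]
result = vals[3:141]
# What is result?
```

vals has length 5. The slice vals[3:141] selects indices [3, 4] (3->15, 4->2), giving [15, 2].

[15, 2]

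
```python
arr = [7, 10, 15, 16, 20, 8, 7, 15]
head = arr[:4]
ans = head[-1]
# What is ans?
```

arr has length 8. The slice arr[:4] selects indices [0, 1, 2, 3] (0->7, 1->10, 2->15, 3->16), giving [7, 10, 15, 16]. So head = [7, 10, 15, 16]. Then head[-1] = 16.

16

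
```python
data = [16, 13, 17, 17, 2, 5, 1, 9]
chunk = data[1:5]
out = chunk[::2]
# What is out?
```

data has length 8. The slice data[1:5] selects indices [1, 2, 3, 4] (1->13, 2->17, 3->17, 4->2), giving [13, 17, 17, 2]. So chunk = [13, 17, 17, 2]. chunk has length 4. The slice chunk[::2] selects indices [0, 2] (0->13, 2->17), giving [13, 17].

[13, 17]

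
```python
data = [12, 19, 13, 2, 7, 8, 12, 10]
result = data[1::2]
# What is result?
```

data has length 8. The slice data[1::2] selects indices [1, 3, 5, 7] (1->19, 3->2, 5->8, 7->10), giving [19, 2, 8, 10].

[19, 2, 8, 10]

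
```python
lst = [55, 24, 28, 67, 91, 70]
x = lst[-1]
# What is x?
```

lst has length 6. Negative index -1 maps to positive index 6 + (-1) = 5. lst[5] = 70.

70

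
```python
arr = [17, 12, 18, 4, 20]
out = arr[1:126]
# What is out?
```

arr has length 5. The slice arr[1:126] selects indices [1, 2, 3, 4] (1->12, 2->18, 3->4, 4->20), giving [12, 18, 4, 20].

[12, 18, 4, 20]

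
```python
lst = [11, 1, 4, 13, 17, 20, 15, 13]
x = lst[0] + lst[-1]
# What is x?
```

lst has length 8. lst[0] = 11.
lst has length 8. Negative index -1 maps to positive index 8 + (-1) = 7. lst[7] = 13.
Sum: 11 + 13 = 24.

24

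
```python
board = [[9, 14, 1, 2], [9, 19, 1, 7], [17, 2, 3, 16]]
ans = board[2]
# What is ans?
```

board has 3 rows. Row 2 is [17, 2, 3, 16].

[17, 2, 3, 16]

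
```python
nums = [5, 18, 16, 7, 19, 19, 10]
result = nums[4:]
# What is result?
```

nums has length 7. The slice nums[4:] selects indices [4, 5, 6] (4->19, 5->19, 6->10), giving [19, 19, 10].

[19, 19, 10]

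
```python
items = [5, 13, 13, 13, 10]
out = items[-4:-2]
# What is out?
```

items has length 5. The slice items[-4:-2] selects indices [1, 2] (1->13, 2->13), giving [13, 13].

[13, 13]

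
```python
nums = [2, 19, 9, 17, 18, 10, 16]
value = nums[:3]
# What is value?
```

nums has length 7. The slice nums[:3] selects indices [0, 1, 2] (0->2, 1->19, 2->9), giving [2, 19, 9].

[2, 19, 9]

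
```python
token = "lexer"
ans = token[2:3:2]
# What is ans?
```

token has length 5. The slice token[2:3:2] selects indices [2] (2->'x'), giving 'x'.

'x'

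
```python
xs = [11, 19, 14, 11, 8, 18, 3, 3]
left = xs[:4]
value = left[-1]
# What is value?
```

xs has length 8. The slice xs[:4] selects indices [0, 1, 2, 3] (0->11, 1->19, 2->14, 3->11), giving [11, 19, 14, 11]. So left = [11, 19, 14, 11]. Then left[-1] = 11.

11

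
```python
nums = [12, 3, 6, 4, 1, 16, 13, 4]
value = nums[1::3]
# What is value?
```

nums has length 8. The slice nums[1::3] selects indices [1, 4, 7] (1->3, 4->1, 7->4), giving [3, 1, 4].

[3, 1, 4]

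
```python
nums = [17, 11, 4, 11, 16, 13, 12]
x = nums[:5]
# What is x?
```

nums has length 7. The slice nums[:5] selects indices [0, 1, 2, 3, 4] (0->17, 1->11, 2->4, 3->11, 4->16), giving [17, 11, 4, 11, 16].

[17, 11, 4, 11, 16]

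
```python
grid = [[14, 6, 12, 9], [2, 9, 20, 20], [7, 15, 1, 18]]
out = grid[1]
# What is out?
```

grid has 3 rows. Row 1 is [2, 9, 20, 20].

[2, 9, 20, 20]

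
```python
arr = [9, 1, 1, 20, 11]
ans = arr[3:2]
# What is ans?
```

arr has length 5. The slice arr[3:2] resolves to an empty index range, so the result is [].

[]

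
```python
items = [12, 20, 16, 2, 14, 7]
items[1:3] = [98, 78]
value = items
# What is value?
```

items starts as [12, 20, 16, 2, 14, 7] (length 6). The slice items[1:3] covers indices [1, 2] with values [20, 16]. Replacing that slice with [98, 78] (same length) produces [12, 98, 78, 2, 14, 7].

[12, 98, 78, 2, 14, 7]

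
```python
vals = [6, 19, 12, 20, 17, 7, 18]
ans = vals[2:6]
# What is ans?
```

vals has length 7. The slice vals[2:6] selects indices [2, 3, 4, 5] (2->12, 3->20, 4->17, 5->7), giving [12, 20, 17, 7].

[12, 20, 17, 7]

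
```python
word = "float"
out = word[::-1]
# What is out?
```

word has length 5. The slice word[::-1] selects indices [4, 3, 2, 1, 0] (4->'t', 3->'a', 2->'o', 1->'l', 0->'f'), giving 'taolf'.

'taolf'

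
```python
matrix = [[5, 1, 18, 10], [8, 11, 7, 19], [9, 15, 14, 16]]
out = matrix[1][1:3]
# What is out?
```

matrix[1] = [8, 11, 7, 19]. matrix[1] has length 4. The slice matrix[1][1:3] selects indices [1, 2] (1->11, 2->7), giving [11, 7].

[11, 7]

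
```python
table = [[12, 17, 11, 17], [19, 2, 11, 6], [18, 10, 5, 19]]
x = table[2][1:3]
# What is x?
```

table[2] = [18, 10, 5, 19]. table[2] has length 4. The slice table[2][1:3] selects indices [1, 2] (1->10, 2->5), giving [10, 5].

[10, 5]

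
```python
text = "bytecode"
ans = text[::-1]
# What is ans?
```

text has length 8. The slice text[::-1] selects indices [7, 6, 5, 4, 3, 2, 1, 0] (7->'e', 6->'d', 5->'o', 4->'c', 3->'e', 2->'t', 1->'y', 0->'b'), giving 'edocetyb'.

'edocetyb'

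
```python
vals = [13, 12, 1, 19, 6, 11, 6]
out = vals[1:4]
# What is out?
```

vals has length 7. The slice vals[1:4] selects indices [1, 2, 3] (1->12, 2->1, 3->19), giving [12, 1, 19].

[12, 1, 19]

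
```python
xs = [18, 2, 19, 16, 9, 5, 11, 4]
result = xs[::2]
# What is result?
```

xs has length 8. The slice xs[::2] selects indices [0, 2, 4, 6] (0->18, 2->19, 4->9, 6->11), giving [18, 19, 9, 11].

[18, 19, 9, 11]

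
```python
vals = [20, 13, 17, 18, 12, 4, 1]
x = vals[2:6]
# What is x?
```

vals has length 7. The slice vals[2:6] selects indices [2, 3, 4, 5] (2->17, 3->18, 4->12, 5->4), giving [17, 18, 12, 4].

[17, 18, 12, 4]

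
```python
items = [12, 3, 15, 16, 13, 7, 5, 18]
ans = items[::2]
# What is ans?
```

items has length 8. The slice items[::2] selects indices [0, 2, 4, 6] (0->12, 2->15, 4->13, 6->5), giving [12, 15, 13, 5].

[12, 15, 13, 5]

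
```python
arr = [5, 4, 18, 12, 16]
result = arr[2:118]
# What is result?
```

arr has length 5. The slice arr[2:118] selects indices [2, 3, 4] (2->18, 3->12, 4->16), giving [18, 12, 16].

[18, 12, 16]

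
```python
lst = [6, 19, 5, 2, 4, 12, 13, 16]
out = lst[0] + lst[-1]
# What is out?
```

lst has length 8. lst[0] = 6.
lst has length 8. Negative index -1 maps to positive index 8 + (-1) = 7. lst[7] = 16.
Sum: 6 + 16 = 22.

22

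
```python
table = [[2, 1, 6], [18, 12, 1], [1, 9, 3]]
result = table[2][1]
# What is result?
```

table[2] = [1, 9, 3]. Taking column 1 of that row yields 9.

9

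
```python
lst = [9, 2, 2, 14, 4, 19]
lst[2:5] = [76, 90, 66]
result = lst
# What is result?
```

lst starts as [9, 2, 2, 14, 4, 19] (length 6). The slice lst[2:5] covers indices [2, 3, 4] with values [2, 14, 4]. Replacing that slice with [76, 90, 66] (same length) produces [9, 2, 76, 90, 66, 19].

[9, 2, 76, 90, 66, 19]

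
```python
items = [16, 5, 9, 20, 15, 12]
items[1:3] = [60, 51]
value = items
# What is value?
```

items starts as [16, 5, 9, 20, 15, 12] (length 6). The slice items[1:3] covers indices [1, 2] with values [5, 9]. Replacing that slice with [60, 51] (same length) produces [16, 60, 51, 20, 15, 12].

[16, 60, 51, 20, 15, 12]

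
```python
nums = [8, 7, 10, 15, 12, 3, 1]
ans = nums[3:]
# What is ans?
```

nums has length 7. The slice nums[3:] selects indices [3, 4, 5, 6] (3->15, 4->12, 5->3, 6->1), giving [15, 12, 3, 1].

[15, 12, 3, 1]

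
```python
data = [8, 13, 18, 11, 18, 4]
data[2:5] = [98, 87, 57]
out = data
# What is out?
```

data starts as [8, 13, 18, 11, 18, 4] (length 6). The slice data[2:5] covers indices [2, 3, 4] with values [18, 11, 18]. Replacing that slice with [98, 87, 57] (same length) produces [8, 13, 98, 87, 57, 4].

[8, 13, 98, 87, 57, 4]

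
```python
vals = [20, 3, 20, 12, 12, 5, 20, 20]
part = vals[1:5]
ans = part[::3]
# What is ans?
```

vals has length 8. The slice vals[1:5] selects indices [1, 2, 3, 4] (1->3, 2->20, 3->12, 4->12), giving [3, 20, 12, 12]. So part = [3, 20, 12, 12]. part has length 4. The slice part[::3] selects indices [0, 3] (0->3, 3->12), giving [3, 12].

[3, 12]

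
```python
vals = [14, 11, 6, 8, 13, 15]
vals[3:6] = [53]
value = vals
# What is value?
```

vals starts as [14, 11, 6, 8, 13, 15] (length 6). The slice vals[3:6] covers indices [3, 4, 5] with values [8, 13, 15]. Replacing that slice with [53] (different length) produces [14, 11, 6, 53].

[14, 11, 6, 53]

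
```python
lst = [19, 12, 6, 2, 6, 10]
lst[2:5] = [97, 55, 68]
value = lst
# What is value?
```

lst starts as [19, 12, 6, 2, 6, 10] (length 6). The slice lst[2:5] covers indices [2, 3, 4] with values [6, 2, 6]. Replacing that slice with [97, 55, 68] (same length) produces [19, 12, 97, 55, 68, 10].

[19, 12, 97, 55, 68, 10]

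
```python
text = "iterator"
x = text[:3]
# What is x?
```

text has length 8. The slice text[:3] selects indices [0, 1, 2] (0->'i', 1->'t', 2->'e'), giving 'ite'.

'ite'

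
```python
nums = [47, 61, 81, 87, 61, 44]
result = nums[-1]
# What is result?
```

nums has length 6. Negative index -1 maps to positive index 6 + (-1) = 5. nums[5] = 44.

44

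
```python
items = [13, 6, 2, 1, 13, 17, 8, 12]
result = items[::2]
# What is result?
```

items has length 8. The slice items[::2] selects indices [0, 2, 4, 6] (0->13, 2->2, 4->13, 6->8), giving [13, 2, 13, 8].

[13, 2, 13, 8]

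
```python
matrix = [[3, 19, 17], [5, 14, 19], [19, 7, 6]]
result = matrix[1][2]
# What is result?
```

matrix[1] = [5, 14, 19]. Taking column 2 of that row yields 19.

19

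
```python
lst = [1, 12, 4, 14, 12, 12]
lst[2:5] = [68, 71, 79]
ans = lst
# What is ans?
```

lst starts as [1, 12, 4, 14, 12, 12] (length 6). The slice lst[2:5] covers indices [2, 3, 4] with values [4, 14, 12]. Replacing that slice with [68, 71, 79] (same length) produces [1, 12, 68, 71, 79, 12].

[1, 12, 68, 71, 79, 12]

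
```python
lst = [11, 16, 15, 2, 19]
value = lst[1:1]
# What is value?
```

lst has length 5. The slice lst[1:1] resolves to an empty index range, so the result is [].

[]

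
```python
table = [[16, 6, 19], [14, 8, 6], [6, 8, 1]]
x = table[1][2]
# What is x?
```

table[1] = [14, 8, 6]. Taking column 2 of that row yields 6.

6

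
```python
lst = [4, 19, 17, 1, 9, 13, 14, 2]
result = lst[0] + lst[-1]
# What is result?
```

lst has length 8. lst[0] = 4.
lst has length 8. Negative index -1 maps to positive index 8 + (-1) = 7. lst[7] = 2.
Sum: 4 + 2 = 6.

6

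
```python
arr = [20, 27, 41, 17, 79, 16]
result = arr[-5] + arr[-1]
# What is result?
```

arr has length 6. Negative index -5 maps to positive index 6 + (-5) = 1. arr[1] = 27.
arr has length 6. Negative index -1 maps to positive index 6 + (-1) = 5. arr[5] = 16.
Sum: 27 + 16 = 43.

43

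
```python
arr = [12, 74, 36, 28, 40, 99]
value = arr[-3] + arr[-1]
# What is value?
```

arr has length 6. Negative index -3 maps to positive index 6 + (-3) = 3. arr[3] = 28.
arr has length 6. Negative index -1 maps to positive index 6 + (-1) = 5. arr[5] = 99.
Sum: 28 + 99 = 127.

127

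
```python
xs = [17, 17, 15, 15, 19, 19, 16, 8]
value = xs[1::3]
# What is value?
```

xs has length 8. The slice xs[1::3] selects indices [1, 4, 7] (1->17, 4->19, 7->8), giving [17, 19, 8].

[17, 19, 8]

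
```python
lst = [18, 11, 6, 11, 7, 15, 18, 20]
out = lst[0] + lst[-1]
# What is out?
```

lst has length 8. lst[0] = 18.
lst has length 8. Negative index -1 maps to positive index 8 + (-1) = 7. lst[7] = 20.
Sum: 18 + 20 = 38.

38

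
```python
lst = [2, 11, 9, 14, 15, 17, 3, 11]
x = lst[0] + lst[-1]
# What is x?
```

lst has length 8. lst[0] = 2.
lst has length 8. Negative index -1 maps to positive index 8 + (-1) = 7. lst[7] = 11.
Sum: 2 + 11 = 13.

13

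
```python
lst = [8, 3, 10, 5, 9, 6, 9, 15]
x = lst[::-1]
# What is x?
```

lst has length 8. The slice lst[::-1] selects indices [7, 6, 5, 4, 3, 2, 1, 0] (7->15, 6->9, 5->6, 4->9, 3->5, 2->10, 1->3, 0->8), giving [15, 9, 6, 9, 5, 10, 3, 8].

[15, 9, 6, 9, 5, 10, 3, 8]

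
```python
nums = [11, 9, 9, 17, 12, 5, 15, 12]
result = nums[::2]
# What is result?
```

nums has length 8. The slice nums[::2] selects indices [0, 2, 4, 6] (0->11, 2->9, 4->12, 6->15), giving [11, 9, 12, 15].

[11, 9, 12, 15]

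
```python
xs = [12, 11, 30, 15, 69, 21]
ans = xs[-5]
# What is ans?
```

xs has length 6. Negative index -5 maps to positive index 6 + (-5) = 1. xs[1] = 11.

11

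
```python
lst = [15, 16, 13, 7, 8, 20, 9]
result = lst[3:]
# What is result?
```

lst has length 7. The slice lst[3:] selects indices [3, 4, 5, 6] (3->7, 4->8, 5->20, 6->9), giving [7, 8, 20, 9].

[7, 8, 20, 9]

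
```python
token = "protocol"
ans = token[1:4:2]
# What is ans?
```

token has length 8. The slice token[1:4:2] selects indices [1, 3] (1->'r', 3->'t'), giving 'rt'.

'rt'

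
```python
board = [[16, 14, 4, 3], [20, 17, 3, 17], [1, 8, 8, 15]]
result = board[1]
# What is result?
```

board has 3 rows. Row 1 is [20, 17, 3, 17].

[20, 17, 3, 17]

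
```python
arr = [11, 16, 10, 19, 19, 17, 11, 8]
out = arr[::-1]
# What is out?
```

arr has length 8. The slice arr[::-1] selects indices [7, 6, 5, 4, 3, 2, 1, 0] (7->8, 6->11, 5->17, 4->19, 3->19, 2->10, 1->16, 0->11), giving [8, 11, 17, 19, 19, 10, 16, 11].

[8, 11, 17, 19, 19, 10, 16, 11]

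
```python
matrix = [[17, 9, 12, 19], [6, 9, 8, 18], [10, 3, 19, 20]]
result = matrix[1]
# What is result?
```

matrix has 3 rows. Row 1 is [6, 9, 8, 18].

[6, 9, 8, 18]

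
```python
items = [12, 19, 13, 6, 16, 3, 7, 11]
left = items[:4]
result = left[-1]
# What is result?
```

items has length 8. The slice items[:4] selects indices [0, 1, 2, 3] (0->12, 1->19, 2->13, 3->6), giving [12, 19, 13, 6]. So left = [12, 19, 13, 6]. Then left[-1] = 6.

6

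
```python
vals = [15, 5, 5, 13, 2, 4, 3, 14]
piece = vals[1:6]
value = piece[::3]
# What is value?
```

vals has length 8. The slice vals[1:6] selects indices [1, 2, 3, 4, 5] (1->5, 2->5, 3->13, 4->2, 5->4), giving [5, 5, 13, 2, 4]. So piece = [5, 5, 13, 2, 4]. piece has length 5. The slice piece[::3] selects indices [0, 3] (0->5, 3->2), giving [5, 2].

[5, 2]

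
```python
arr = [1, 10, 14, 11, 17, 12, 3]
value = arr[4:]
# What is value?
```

arr has length 7. The slice arr[4:] selects indices [4, 5, 6] (4->17, 5->12, 6->3), giving [17, 12, 3].

[17, 12, 3]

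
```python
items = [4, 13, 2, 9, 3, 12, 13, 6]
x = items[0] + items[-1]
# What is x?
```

items has length 8. items[0] = 4.
items has length 8. Negative index -1 maps to positive index 8 + (-1) = 7. items[7] = 6.
Sum: 4 + 6 = 10.

10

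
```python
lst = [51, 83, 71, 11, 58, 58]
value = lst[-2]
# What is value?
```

lst has length 6. Negative index -2 maps to positive index 6 + (-2) = 4. lst[4] = 58.

58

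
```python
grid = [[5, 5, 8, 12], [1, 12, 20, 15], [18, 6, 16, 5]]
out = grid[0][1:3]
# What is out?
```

grid[0] = [5, 5, 8, 12]. grid[0] has length 4. The slice grid[0][1:3] selects indices [1, 2] (1->5, 2->8), giving [5, 8].

[5, 8]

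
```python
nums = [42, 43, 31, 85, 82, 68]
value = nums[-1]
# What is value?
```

nums has length 6. Negative index -1 maps to positive index 6 + (-1) = 5. nums[5] = 68.

68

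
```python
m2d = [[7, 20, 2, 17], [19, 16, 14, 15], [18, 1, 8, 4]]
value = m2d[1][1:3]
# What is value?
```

m2d[1] = [19, 16, 14, 15]. m2d[1] has length 4. The slice m2d[1][1:3] selects indices [1, 2] (1->16, 2->14), giving [16, 14].

[16, 14]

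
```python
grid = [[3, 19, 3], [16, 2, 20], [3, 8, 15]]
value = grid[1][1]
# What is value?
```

grid[1] = [16, 2, 20]. Taking column 1 of that row yields 2.

2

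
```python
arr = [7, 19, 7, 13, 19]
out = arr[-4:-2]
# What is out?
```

arr has length 5. The slice arr[-4:-2] selects indices [1, 2] (1->19, 2->7), giving [19, 7].

[19, 7]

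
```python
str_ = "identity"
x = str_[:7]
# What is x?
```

str_ has length 8. The slice str_[:7] selects indices [0, 1, 2, 3, 4, 5, 6] (0->'i', 1->'d', 2->'e', 3->'n', 4->'t', 5->'i', 6->'t'), giving 'identit'.

'identit'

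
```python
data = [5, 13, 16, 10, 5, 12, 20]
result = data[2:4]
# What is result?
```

data has length 7. The slice data[2:4] selects indices [2, 3] (2->16, 3->10), giving [16, 10].

[16, 10]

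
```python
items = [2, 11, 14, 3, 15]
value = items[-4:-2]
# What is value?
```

items has length 5. The slice items[-4:-2] selects indices [1, 2] (1->11, 2->14), giving [11, 14].

[11, 14]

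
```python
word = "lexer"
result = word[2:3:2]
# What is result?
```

word has length 5. The slice word[2:3:2] selects indices [2] (2->'x'), giving 'x'.

'x'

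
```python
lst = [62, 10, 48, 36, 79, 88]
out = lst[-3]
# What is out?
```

lst has length 6. Negative index -3 maps to positive index 6 + (-3) = 3. lst[3] = 36.

36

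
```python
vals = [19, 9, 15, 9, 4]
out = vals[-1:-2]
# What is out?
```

vals has length 5. The slice vals[-1:-2] resolves to an empty index range, so the result is [].

[]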